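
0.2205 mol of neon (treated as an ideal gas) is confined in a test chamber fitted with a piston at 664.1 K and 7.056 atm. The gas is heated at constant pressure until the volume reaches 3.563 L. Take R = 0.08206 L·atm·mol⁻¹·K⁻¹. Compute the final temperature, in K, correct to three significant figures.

T₂ ≈ 1.39e+03 K

From PV = nRT: V₁ = nRT₁/P₁ = 1.703 L.
Isobaric, so V/T is constant: P₂ = P₁; T₂ = T₁·(V₂/V₁) = 1389 K.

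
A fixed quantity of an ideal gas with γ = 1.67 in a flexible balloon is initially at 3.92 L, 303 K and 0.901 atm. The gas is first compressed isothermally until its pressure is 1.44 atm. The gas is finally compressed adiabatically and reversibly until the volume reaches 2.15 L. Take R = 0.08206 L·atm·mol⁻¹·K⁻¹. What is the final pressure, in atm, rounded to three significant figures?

T constant ⇒ Boyle's law P V = const: T₂ = T₁; V₂ = V₁·(P₁/P₂) = 2.453 L.
Reversible adiabatic, γ = 1.67: T₃ = T₂·(V₂/V₃)^(γ−1) = 331.0 K; P₃ = P₂·(V₂/V₃)^γ = 1.794 atm.

P₃ ≈ 1.79 atm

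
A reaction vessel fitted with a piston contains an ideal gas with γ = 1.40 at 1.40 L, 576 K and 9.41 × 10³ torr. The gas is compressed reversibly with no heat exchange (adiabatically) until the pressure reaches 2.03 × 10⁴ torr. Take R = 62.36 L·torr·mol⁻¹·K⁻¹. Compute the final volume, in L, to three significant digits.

Adiabatic (γ = 1.40), T V^(γ−1) and P V^γ constant: T₂ = T₁·(P₂/P₁)^((γ−1)/γ) = 717.5 K; V₂ = V₁·(P₁/P₂)^(1/γ) = 0.8084 L.

V₂ ≈ 0.808 L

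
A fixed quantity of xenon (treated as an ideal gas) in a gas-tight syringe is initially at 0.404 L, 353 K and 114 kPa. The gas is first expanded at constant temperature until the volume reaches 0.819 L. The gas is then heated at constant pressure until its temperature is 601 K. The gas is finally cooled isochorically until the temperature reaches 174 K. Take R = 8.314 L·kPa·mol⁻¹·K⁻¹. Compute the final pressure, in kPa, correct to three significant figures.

P₄ ≈ 16.3 kPa

Isothermal, so P V is constant: T₂ = T₁; P₂ = P₁·(V₁/V₂) = 56.23 kPa.
P constant ⇒ V ∝ T: P₃ = P₂; V₃ = V₂·(T₃/T₂) = 1.394 L.
Isochoric, so P/T is constant: V₄ = V₃; P₄ = P₃·(T₄/T₃) = 16.28 kPa.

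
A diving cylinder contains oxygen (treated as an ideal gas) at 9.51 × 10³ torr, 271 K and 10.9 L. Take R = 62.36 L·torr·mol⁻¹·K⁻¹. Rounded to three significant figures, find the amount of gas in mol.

n ≈ 6.13 mol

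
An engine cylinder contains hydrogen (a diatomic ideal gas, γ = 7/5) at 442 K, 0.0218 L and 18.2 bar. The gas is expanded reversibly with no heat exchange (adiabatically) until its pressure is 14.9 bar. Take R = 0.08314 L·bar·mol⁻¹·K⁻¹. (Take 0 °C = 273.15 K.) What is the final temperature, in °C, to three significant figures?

Adiabatic (γ = 7/5), T V^(γ−1) and P V^γ constant: T₂ = T₁·(P₂/P₁)^((γ−1)/γ) = 417.4 K; V₂ = V₁·(P₁/P₂)^(1/γ) = 0.02515 L.

T₂ ≈ 144 °C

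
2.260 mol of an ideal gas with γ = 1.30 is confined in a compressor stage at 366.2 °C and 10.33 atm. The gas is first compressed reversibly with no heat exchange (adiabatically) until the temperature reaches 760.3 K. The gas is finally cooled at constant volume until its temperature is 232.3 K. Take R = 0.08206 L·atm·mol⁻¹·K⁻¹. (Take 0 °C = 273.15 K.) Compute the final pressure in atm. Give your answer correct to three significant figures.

P₃ ≈ 6.69 atm

Convert: T₁ = 639.3 K.
From PV = nRT: V₁ = nRT₁/P₁ = 11.48 L.
Adiabatic (γ = 1.30), T V^(γ−1) and P V^γ constant: P₂ = P₁·(T₂/T₁)^(γ/(γ−1)) = 21.89 atm; V₂ = V₁·(T₁/T₂)^(1/(γ−1)) = 6.443 L.
V constant ⇒ P ∝ T: V₃ = V₂; P₃ = P₂·(T₃/T₂) = 6.687 atm.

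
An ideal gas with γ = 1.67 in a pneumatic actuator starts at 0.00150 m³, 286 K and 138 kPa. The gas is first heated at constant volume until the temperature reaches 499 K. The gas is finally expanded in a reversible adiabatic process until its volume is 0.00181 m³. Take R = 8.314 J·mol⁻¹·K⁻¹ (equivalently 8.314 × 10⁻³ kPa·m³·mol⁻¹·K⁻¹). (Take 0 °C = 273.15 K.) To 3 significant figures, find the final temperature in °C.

T₃ ≈ 167 °C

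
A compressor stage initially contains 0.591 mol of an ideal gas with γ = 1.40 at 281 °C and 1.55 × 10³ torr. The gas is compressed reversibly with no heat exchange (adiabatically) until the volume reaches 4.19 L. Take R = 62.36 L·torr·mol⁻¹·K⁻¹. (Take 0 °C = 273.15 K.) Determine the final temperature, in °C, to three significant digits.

Convert: T₁ = 554.1 K.
From PV = nRT: V₁ = nRT₁/P₁ = 13.18 L.
Adiabatic (γ = 1.40), T V^(γ−1) and P V^γ constant: T₂ = T₁·(V₁/V₂)^(γ−1) = 876.3 K; P₂ = P₁·(V₁/V₂)^γ = 7708 torr.

T₂ ≈ 603 °C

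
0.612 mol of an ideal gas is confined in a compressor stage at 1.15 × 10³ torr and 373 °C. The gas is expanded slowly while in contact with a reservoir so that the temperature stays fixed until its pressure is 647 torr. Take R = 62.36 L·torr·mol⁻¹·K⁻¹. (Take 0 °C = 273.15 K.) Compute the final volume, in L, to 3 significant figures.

Convert: T₁ = 646.1 K.
From PV = nRT: V₁ = nRT₁/P₁ = 21.44 L.
Isothermal, so P V is constant: T₂ = T₁; V₂ = V₁·(P₁/P₂) = 38.11 L.

V₂ ≈ 38.1 L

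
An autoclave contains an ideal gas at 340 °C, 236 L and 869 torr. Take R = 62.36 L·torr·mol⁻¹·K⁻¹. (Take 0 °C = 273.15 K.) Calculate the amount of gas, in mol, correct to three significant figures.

n ≈ 5.36 mol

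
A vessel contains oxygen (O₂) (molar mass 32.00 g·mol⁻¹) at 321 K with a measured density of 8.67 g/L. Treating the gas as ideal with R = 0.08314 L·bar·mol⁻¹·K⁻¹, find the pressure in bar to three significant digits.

ρ = PM/(RT) ⇒ P = ρRT/M = (8.67 × 0.08314 × 321.0) / 32.00

P ≈ 7.23 bar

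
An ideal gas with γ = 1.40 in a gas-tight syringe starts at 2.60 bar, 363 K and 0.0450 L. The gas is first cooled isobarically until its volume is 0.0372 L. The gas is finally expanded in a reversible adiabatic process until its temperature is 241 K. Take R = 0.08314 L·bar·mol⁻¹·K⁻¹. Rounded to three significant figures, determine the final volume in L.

V₃ ≈ 0.0644 L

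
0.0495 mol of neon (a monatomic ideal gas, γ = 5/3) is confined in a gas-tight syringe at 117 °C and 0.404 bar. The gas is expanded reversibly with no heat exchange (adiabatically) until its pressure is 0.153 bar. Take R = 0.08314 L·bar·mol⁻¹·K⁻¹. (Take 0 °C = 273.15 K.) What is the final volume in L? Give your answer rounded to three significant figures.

Convert: T₁ = 390.1 K.
From PV = nRT: V₁ = nRT₁/P₁ = 3.974 L.
Adiabatic (γ = 5/3), T V^(γ−1) and P V^γ constant: T₂ = T₁·(P₂/P₁)^((γ−1)/γ) = 264.6 K; V₂ = V₁·(P₁/P₂)^(1/γ) = 7.117 L.

V₂ ≈ 7.12 L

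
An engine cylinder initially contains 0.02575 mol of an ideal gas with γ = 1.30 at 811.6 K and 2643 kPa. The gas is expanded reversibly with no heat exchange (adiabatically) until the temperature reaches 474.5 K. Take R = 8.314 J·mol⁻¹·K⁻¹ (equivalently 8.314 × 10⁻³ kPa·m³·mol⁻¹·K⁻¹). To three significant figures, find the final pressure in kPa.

From PV = nRT: V₁ = nRT₁/P₁ = 6.574e-05 m³.
Adiabatic (γ = 1.30), T V^(γ−1) and P V^γ constant: P₂ = P₁·(T₂/T₁)^(γ/(γ−1)) = 258.2 kPa; V₂ = V₁·(T₁/T₂)^(1/(γ−1)) = 0.0003934 m³.

P₂ ≈ 258 kPa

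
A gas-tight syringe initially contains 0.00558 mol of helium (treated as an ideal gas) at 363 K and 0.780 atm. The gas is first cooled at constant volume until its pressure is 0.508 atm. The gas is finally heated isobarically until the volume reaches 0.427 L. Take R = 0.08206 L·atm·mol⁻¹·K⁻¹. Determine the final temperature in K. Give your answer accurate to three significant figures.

From PV = nRT: V₁ = nRT₁/P₁ = 0.2131 L.
Isochoric, so P/T is constant: V₂ = V₁; T₂ = T₁·(P₂/P₁) = 236.4 K.
Isobaric, so V/T is constant: P₃ = P₂; T₃ = T₂·(V₃/V₂) = 473.7 K.

T₃ ≈ 474 K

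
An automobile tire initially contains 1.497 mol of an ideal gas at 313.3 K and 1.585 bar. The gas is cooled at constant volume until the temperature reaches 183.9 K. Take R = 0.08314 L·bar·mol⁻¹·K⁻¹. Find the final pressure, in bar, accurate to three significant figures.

P₂ ≈ 0.930 bar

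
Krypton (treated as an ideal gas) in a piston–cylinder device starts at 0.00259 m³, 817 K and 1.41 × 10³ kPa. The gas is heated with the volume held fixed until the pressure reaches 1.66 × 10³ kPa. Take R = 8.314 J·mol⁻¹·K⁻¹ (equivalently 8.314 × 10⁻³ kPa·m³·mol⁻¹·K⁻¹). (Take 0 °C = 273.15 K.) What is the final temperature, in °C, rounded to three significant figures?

Isochoric, so P/T is constant: V₂ = V₁; T₂ = T₁·(P₂/P₁) = 961.9 K.

T₂ ≈ 689 °C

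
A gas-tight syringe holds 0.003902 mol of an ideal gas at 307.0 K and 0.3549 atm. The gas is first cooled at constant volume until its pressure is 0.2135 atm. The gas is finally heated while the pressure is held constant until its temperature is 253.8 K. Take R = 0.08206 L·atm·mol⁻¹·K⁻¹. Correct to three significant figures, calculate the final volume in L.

From PV = nRT: V₁ = nRT₁/P₁ = 0.2770 L.
V constant ⇒ P ∝ T: V₂ = V₁; T₂ = T₁·(P₂/P₁) = 184.7 K.
P constant ⇒ V ∝ T: P₃ = P₂; V₃ = V₂·(T₃/T₂) = 0.3806 L.

V₃ ≈ 0.381 L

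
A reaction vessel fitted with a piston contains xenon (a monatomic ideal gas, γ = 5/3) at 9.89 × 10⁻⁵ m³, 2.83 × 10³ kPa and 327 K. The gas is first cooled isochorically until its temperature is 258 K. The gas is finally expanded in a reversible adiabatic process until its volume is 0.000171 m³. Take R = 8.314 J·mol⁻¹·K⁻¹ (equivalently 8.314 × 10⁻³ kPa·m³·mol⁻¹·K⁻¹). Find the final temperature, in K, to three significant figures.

T₃ ≈ 179 K

V constant ⇒ P ∝ T: V₂ = V₁; P₂ = P₁·(T₂/T₁) = 2233 kPa.
Reversible adiabatic, γ = 5/3: T₃ = T₂·(V₂/V₃)^(γ−1) = 179.1 K; P₃ = P₂·(V₂/V₃)^γ = 896.4 kPa.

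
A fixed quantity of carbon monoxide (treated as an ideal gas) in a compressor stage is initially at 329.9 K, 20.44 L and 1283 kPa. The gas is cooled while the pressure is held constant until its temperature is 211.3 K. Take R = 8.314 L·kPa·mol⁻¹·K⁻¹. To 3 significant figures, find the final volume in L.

P constant ⇒ V ∝ T: P₂ = P₁; V₂ = V₁·(T₂/T₁) = 13.09 L.

V₂ ≈ 13.1 L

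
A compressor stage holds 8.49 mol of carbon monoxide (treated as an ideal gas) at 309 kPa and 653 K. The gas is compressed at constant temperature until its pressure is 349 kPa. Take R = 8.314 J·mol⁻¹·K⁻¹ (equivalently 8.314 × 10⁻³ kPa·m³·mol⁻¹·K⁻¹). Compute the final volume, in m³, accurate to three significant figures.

From PV = nRT: V₁ = nRT₁/P₁ = 0.1492 m³.
Isothermal, so P V is constant: T₂ = T₁; V₂ = V₁·(P₁/P₂) = 0.1321 m³.

V₂ ≈ 0.132 m³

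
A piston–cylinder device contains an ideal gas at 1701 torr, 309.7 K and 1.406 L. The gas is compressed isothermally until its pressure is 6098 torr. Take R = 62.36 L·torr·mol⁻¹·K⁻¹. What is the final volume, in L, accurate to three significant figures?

T constant ⇒ Boyle's law P V = const: T₂ = T₁; V₂ = V₁·(P₁/P₂) = 0.3922 L.

V₂ ≈ 0.392 L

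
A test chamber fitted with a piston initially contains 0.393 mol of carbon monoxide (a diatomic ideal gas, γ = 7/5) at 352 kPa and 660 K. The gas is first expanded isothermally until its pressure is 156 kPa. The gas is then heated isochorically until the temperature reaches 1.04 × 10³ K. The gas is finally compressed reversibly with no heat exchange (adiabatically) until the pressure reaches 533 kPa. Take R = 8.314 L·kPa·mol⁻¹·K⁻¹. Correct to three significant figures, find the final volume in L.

V₄ ≈ 7.95 L

From PV = nRT: V₁ = nRT₁/P₁ = 6.126 L.
Isothermal, so P V is constant: T₂ = T₁; V₂ = V₁·(P₁/P₂) = 13.82 L.
V constant ⇒ P ∝ T: V₃ = V₂; P₃ = P₂·(T₃/T₂) = 245.8 kPa.
Adiabatic (γ = 7/5), T V^(γ−1) and P V^γ constant: T₄ = T₃·(P₄/P₃)^((γ−1)/γ) = 1297 K; V₄ = V₃·(P₃/P₄)^(1/γ) = 7.953 L.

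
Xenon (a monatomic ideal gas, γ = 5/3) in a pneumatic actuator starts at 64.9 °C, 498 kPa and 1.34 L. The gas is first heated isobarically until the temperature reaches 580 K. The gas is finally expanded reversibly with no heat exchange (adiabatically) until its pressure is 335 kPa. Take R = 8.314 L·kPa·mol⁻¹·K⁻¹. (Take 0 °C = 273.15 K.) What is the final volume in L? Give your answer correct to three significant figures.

V₃ ≈ 2.92 L

Convert: T₁ = 338.0 K.
P constant ⇒ V ∝ T: P₂ = P₁; V₂ = V₁·(T₂/T₁) = 2.299 L.
Reversible adiabatic, γ = 5/3: T₃ = T₂·(P₃/P₂)^((γ−1)/γ) = 494.9 K; V₃ = V₂·(P₂/P₃)^(1/γ) = 2.917 L.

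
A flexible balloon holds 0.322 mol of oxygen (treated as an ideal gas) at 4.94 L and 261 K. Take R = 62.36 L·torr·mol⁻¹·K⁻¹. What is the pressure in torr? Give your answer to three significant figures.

P ≈ 1.06e+03 torr

PV = nRT ⇒ P = nRT/V = (0.322 × 62.36 × 261) / 4.94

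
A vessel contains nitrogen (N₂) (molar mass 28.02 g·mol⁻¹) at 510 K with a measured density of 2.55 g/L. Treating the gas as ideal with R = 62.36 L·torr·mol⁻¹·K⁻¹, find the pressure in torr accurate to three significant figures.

P ≈ 2.89e+03 torr

ρ = PM/(RT) ⇒ P = ρRT/M = (2.55 × 62.36 × 510.0) / 28.02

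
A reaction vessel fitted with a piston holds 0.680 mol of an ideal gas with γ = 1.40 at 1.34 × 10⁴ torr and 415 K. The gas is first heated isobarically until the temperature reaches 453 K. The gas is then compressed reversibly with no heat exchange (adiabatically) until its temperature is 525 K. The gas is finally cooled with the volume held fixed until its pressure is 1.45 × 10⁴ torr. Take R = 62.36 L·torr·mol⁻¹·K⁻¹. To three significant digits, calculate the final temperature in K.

T₄ ≈ 339 K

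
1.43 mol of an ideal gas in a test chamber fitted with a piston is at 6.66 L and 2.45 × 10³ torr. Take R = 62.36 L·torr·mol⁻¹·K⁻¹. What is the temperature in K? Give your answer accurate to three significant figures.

T ≈ 183 K

PV = nRT ⇒ T = PV/(nR) = (2.45e+03 × 6.66) / (1.43 × 62.36)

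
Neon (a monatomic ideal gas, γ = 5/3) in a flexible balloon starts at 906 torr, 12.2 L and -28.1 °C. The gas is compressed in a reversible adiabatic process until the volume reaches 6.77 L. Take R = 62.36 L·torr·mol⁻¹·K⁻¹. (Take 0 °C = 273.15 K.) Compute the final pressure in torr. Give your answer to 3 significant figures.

P₂ ≈ 2.42e+03 torr

Convert: T₁ = 245.0 K.
Reversible adiabatic, γ = 5/3: T₂ = T₁·(V₁/V₂)^(γ−1) = 362.9 K; P₂ = P₁·(V₁/V₂)^γ = 2418 torr.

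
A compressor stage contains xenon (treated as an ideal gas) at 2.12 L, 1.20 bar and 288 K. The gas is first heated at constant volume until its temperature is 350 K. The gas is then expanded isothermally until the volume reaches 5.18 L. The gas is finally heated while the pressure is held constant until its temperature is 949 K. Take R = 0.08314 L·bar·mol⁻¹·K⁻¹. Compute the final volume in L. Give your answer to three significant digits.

V constant ⇒ P ∝ T: V₂ = V₁; P₂ = P₁·(T₂/T₁) = 1.458 bar.
T constant ⇒ Boyle's law P V = const: T₃ = T₂; P₃ = P₂·(V₂/V₃) = 0.5968 bar.
P constant ⇒ V ∝ T: P₄ = P₃; V₄ = V₃·(T₄/T₃) = 14.05 L.

V₄ ≈ 14.0 L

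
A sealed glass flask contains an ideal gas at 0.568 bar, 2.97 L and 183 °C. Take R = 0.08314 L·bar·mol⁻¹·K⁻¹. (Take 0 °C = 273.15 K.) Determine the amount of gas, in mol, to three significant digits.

n ≈ 0.0445 mol

Convert: T = 456.15 K.
PV = nRT ⇒ n = PV/(RT) = (0.568 × 2.97) / (0.08314 × 456.15)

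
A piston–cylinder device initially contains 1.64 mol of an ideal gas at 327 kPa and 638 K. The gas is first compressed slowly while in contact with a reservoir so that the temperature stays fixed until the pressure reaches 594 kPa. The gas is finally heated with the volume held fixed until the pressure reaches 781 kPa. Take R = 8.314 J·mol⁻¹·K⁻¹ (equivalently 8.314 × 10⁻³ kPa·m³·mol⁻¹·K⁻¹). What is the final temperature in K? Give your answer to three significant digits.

From PV = nRT: V₁ = nRT₁/P₁ = 0.02660 m³.
T constant ⇒ Boyle's law P V = const: T₂ = T₁; V₂ = V₁·(P₁/P₂) = 0.01464 m³.
V constant ⇒ P ∝ T: V₃ = V₂; T₃ = T₂·(P₃/P₂) = 838.9 K.

T₃ ≈ 839 K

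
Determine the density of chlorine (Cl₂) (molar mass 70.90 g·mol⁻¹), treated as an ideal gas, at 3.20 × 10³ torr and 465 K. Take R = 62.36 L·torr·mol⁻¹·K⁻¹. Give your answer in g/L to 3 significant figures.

ρ = PM/(RT) = (3.20e+03 × 70.90) / (62.36 × 465.0)

ρ ≈ 7.82 g/L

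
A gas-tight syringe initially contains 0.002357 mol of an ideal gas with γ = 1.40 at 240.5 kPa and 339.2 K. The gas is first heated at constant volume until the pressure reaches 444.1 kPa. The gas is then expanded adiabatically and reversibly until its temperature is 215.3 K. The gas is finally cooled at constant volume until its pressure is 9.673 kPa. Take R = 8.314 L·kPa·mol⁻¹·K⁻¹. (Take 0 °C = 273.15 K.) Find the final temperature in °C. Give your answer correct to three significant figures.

From PV = nRT: V₁ = nRT₁/P₁ = 0.02764 L.
V constant ⇒ P ∝ T: V₂ = V₁; T₂ = T₁·(P₂/P₁) = 626.4 K.
Adiabatic (γ = 1.40), T V^(γ−1) and P V^γ constant: P₃ = P₂·(T₃/T₂)^(γ/(γ−1)) = 10.57 kPa; V₃ = V₂·(T₂/T₃)^(1/(γ−1)) = 0.3990 L.
V constant ⇒ P ∝ T: V₄ = V₃; T₄ = T₃·(P₄/P₃) = 196.9 K.

T₄ ≈ -76.2 °C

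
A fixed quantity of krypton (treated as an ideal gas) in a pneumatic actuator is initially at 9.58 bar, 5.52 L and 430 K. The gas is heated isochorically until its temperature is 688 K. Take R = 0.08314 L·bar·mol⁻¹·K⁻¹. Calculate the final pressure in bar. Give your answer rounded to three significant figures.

V constant ⇒ P ∝ T: V₂ = V₁; P₂ = P₁·(T₂/T₁) = 15.33 bar.

P₂ ≈ 15.3 bar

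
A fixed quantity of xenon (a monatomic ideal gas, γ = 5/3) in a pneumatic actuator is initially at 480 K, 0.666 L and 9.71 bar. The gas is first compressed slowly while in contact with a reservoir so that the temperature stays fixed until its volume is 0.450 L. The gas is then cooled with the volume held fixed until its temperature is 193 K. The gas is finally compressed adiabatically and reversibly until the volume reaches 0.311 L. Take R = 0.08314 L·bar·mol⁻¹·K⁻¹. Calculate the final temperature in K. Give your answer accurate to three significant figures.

T₄ ≈ 247 K

T constant ⇒ Boyle's law P V = const: T₂ = T₁; P₂ = P₁·(V₁/V₂) = 14.37 bar.
V constant ⇒ P ∝ T: V₃ = V₂; P₃ = P₂·(T₃/T₂) = 5.778 bar.
Reversible adiabatic, γ = 5/3: T₄ = T₃·(V₃/V₄)^(γ−1) = 246.9 K; P₄ = P₃·(V₃/V₄)^γ = 10.70 bar.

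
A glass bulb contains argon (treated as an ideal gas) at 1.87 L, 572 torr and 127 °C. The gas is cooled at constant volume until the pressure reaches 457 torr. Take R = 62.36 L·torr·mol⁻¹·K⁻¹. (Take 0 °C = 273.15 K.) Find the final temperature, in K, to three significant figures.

T₂ ≈ 320 K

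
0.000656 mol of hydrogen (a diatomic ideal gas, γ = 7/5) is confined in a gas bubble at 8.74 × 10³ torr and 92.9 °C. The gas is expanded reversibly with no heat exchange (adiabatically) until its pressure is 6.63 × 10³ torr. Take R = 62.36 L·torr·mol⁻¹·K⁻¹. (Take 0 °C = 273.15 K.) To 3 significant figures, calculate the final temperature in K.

T₂ ≈ 338 K

Convert: T₁ = 366.0 K.
From PV = nRT: V₁ = nRT₁/P₁ = 0.001713 L.
Adiabatic (γ = 7/5), T V^(γ−1) and P V^γ constant: T₂ = T₁·(P₂/P₁)^((γ−1)/γ) = 338.3 K; V₂ = V₁·(P₁/P₂)^(1/γ) = 0.002087 L.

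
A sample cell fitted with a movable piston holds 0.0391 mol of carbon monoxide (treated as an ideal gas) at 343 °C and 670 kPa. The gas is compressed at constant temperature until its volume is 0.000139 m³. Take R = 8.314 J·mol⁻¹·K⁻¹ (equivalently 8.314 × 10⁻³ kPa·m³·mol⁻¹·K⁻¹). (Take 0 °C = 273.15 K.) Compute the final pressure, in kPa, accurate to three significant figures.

P₂ ≈ 1.44e+03 kPa

Convert: T₁ = 616.1 K.
From PV = nRT: V₁ = nRT₁/P₁ = 0.0002989 m³.
T constant ⇒ Boyle's law P V = const: T₂ = T₁; P₂ = P₁·(V₁/V₂) = 1441 kPa.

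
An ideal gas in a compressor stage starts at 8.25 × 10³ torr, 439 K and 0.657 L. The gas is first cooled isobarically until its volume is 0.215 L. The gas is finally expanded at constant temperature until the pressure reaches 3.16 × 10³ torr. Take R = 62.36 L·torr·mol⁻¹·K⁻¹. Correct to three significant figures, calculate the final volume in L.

V₃ ≈ 0.561 L

Isobaric, so V/T is constant: P₂ = P₁; T₂ = T₁·(V₂/V₁) = 143.7 K.
T constant ⇒ Boyle's law P V = const: T₃ = T₂; V₃ = V₂·(P₂/P₃) = 0.5613 L.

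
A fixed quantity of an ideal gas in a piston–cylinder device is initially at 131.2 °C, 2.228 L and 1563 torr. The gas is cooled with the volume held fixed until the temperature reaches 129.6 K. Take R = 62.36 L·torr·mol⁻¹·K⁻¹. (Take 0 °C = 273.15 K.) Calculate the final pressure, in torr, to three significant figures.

P₂ ≈ 501 torr

Convert: T₁ = 404.3 K.
Isochoric, so P/T is constant: V₂ = V₁; P₂ = P₁·(T₂/T₁) = 501.0 torr.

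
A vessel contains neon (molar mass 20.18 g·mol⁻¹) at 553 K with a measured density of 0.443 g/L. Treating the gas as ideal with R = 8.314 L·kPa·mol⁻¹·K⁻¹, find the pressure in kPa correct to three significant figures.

P ≈ 101 kPa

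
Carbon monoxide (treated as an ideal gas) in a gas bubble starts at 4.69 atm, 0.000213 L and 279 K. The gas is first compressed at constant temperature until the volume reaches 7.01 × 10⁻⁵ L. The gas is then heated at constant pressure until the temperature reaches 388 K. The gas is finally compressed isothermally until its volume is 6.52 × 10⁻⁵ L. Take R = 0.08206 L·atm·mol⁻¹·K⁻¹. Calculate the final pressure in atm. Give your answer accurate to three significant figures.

P₄ ≈ 21.3 atm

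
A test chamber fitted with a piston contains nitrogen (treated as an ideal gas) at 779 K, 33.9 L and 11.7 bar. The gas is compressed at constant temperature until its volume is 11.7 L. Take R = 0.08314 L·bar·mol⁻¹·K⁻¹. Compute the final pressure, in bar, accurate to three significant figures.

P₂ ≈ 33.9 bar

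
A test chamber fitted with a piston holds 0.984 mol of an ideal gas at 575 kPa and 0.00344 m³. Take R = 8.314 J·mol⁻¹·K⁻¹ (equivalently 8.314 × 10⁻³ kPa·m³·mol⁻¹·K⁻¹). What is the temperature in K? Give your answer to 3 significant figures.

T ≈ 242 K

PV = nRT ⇒ T = PV/(nR) = (575 × 0.00344) / (0.984 × 8.314 × 10⁻³)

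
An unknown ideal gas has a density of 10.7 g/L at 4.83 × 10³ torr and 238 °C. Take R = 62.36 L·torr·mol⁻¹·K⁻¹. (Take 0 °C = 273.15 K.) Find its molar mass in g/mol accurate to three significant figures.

ρ = PM/(RT) ⇒ M = ρRT/P = (10.7 × 62.36 × 511.1) / 4.83e+03

M ≈ 70.6 g/mol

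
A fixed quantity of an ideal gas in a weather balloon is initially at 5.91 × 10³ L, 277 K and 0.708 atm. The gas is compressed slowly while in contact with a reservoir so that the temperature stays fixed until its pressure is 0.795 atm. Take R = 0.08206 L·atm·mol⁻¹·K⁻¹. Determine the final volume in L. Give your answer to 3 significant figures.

Isothermal, so P V is constant: T₂ = T₁; V₂ = V₁·(P₁/P₂) = 5263 L.

V₂ ≈ 5.26e+03 L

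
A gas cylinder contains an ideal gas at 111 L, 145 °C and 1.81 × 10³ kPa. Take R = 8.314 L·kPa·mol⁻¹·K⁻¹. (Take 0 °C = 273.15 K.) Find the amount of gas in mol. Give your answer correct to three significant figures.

n ≈ 57.8 mol

Convert: T = 418.15 K.
PV = nRT ⇒ n = PV/(RT) = (1.81e+03 × 111) / (8.314 × 418.15)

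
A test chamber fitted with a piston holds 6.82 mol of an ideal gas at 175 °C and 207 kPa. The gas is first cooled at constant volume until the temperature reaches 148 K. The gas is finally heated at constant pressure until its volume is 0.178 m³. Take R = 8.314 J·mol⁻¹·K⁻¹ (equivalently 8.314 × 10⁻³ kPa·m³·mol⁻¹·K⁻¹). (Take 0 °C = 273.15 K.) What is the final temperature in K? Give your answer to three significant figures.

T₃ ≈ 215 K

Convert: T₁ = 448.1 K.
From PV = nRT: V₁ = nRT₁/P₁ = 0.1228 m³.
V constant ⇒ P ∝ T: V₂ = V₁; P₂ = P₁·(T₂/T₁) = 68.36 kPa.
Isobaric, so V/T is constant: P₃ = P₂; T₃ = T₂·(V₃/V₂) = 214.6 K.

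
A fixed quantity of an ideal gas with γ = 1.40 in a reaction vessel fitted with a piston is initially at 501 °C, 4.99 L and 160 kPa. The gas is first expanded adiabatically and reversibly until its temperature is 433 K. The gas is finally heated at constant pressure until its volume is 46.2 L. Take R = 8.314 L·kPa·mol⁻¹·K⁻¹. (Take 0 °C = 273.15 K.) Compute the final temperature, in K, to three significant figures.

T₃ ≈ 938 K

Convert: T₁ = 774.1 K.
Adiabatic (γ = 1.40), T V^(γ−1) and P V^γ constant: P₂ = P₁·(T₂/T₁)^(γ/(γ−1)) = 20.94 kPa; V₂ = V₁·(T₁/T₂)^(1/(γ−1)) = 21.33 L.
Isobaric, so V/T is constant: P₃ = P₂; T₃ = T₂·(V₃/V₂) = 938.0 K.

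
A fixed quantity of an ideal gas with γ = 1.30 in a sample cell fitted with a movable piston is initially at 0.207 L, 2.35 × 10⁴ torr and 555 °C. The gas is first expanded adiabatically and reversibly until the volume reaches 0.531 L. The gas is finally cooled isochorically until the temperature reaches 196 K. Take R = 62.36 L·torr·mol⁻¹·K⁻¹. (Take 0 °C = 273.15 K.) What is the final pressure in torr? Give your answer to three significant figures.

Convert: T₁ = 828.1 K.
Reversible adiabatic, γ = 1.30: T₂ = T₁·(V₁/V₂)^(γ−1) = 624.3 K; P₂ = P₁·(V₁/V₂)^γ = 6906 torr.
Isochoric, so P/T is constant: V₃ = V₂; P₃ = P₂·(T₃/T₂) = 2168 torr.

P₃ ≈ 2.17e+03 torr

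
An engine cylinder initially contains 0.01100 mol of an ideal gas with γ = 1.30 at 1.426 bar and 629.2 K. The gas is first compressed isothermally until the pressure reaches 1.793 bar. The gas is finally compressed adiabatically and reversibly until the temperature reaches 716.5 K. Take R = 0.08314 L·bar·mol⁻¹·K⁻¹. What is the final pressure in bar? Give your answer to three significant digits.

From PV = nRT: V₁ = nRT₁/P₁ = 0.4035 L.
Isothermal, so P V is constant: T₂ = T₁; V₂ = V₁·(P₁/P₂) = 0.3209 L.
Adiabatic (γ = 1.30), T V^(γ−1) and P V^γ constant: P₃ = P₂·(T₃/T₂)^(γ/(γ−1)) = 3.148 bar; V₃ = V₂·(T₂/T₃)^(1/(γ−1)) = 0.2081 L.

P₃ ≈ 3.15 bar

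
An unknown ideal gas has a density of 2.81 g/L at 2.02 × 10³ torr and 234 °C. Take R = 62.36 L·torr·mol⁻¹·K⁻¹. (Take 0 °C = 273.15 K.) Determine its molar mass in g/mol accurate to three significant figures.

ρ = PM/(RT) ⇒ M = ρRT/P = (2.81 × 62.36 × 507.1) / 2.02e+03

M ≈ 44.0 g/mol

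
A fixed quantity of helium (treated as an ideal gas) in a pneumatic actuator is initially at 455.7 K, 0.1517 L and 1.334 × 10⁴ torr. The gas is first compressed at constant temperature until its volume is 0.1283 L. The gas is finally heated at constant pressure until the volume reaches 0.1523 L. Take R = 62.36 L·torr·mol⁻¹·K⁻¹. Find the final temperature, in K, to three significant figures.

T constant ⇒ Boyle's law P V = const: T₂ = T₁; P₂ = P₁·(V₁/V₂) = 1.577e+04 torr.
Isobaric, so V/T is constant: P₃ = P₂; T₃ = T₂·(V₃/V₂) = 540.9 K.

T₃ ≈ 541 K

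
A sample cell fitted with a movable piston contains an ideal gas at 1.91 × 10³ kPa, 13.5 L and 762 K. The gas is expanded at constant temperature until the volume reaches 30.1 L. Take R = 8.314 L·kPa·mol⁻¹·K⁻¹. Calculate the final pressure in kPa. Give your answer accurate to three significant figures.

Isothermal, so P V is constant: T₂ = T₁; P₂ = P₁·(V₁/V₂) = 856.6 kPa.

P₂ ≈ 857 kPa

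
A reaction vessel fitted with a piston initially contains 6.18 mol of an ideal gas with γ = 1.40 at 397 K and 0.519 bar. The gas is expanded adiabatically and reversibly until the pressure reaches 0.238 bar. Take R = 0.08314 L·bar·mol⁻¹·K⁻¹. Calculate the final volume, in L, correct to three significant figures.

From PV = nRT: V₁ = nRT₁/P₁ = 393.0 L.
Reversible adiabatic, γ = 1.40: T₂ = T₁·(P₂/P₁)^((γ−1)/γ) = 317.7 K; V₂ = V₁·(P₁/P₂)^(1/γ) = 685.9 L.

V₂ ≈ 686 L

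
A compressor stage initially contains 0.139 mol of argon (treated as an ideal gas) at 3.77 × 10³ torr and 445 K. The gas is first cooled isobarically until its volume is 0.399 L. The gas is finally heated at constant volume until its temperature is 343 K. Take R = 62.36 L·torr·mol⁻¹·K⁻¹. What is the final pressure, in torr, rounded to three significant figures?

P₃ ≈ 7.45e+03 torr

From PV = nRT: V₁ = nRT₁/P₁ = 1.023 L.
P constant ⇒ V ∝ T: P₂ = P₁; T₂ = T₁·(V₂/V₁) = 173.5 K.
Isochoric, so P/T is constant: V₃ = V₂; P₃ = P₂·(T₃/T₂) = 7451 torr.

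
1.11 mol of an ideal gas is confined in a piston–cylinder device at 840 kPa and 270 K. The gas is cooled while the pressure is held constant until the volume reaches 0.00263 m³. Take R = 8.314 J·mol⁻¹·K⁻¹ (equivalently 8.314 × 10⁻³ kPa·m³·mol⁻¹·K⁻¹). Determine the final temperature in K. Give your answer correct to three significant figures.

From PV = nRT: V₁ = nRT₁/P₁ = 0.002966 m³.
P constant ⇒ V ∝ T: P₂ = P₁; T₂ = T₁·(V₂/V₁) = 239.4 K.

T₂ ≈ 239 K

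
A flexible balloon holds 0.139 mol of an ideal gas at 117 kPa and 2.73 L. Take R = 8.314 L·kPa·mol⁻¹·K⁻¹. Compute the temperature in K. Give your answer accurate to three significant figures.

T ≈ 276 K

PV = nRT ⇒ T = PV/(nR) = (117 × 2.73) / (0.139 × 8.314)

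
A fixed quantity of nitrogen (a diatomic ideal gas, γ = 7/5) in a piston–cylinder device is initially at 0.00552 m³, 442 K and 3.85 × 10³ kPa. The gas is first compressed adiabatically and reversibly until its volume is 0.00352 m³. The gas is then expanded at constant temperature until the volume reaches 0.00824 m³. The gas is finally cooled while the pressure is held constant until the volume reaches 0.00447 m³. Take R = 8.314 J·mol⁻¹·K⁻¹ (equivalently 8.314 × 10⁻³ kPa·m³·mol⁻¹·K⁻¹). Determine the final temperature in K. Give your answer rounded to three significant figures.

Reversible adiabatic, γ = 7/5: T₂ = T₁·(V₁/V₂)^(γ−1) = 529.2 K; P₂ = P₁·(V₁/V₂)^γ = 7228 kPa.
T constant ⇒ Boyle's law P V = const: T₃ = T₂; P₃ = P₂·(V₂/V₃) = 3088 kPa.
P constant ⇒ V ∝ T: P₄ = P₃; T₄ = T₃·(V₄/V₃) = 287.1 K.

T₄ ≈ 287 K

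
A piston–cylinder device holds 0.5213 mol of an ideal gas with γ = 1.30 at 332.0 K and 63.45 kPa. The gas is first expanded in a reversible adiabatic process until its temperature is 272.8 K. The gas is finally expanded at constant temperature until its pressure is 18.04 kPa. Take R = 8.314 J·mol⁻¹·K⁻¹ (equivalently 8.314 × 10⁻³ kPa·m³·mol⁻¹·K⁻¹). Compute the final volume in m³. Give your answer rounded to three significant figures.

From PV = nRT: V₁ = nRT₁/P₁ = 0.02268 m³.
Adiabatic (γ = 1.30), T V^(γ−1) and P V^γ constant: P₂ = P₁·(T₂/T₁)^(γ/(γ−1)) = 27.09 kPa; V₂ = V₁·(T₁/T₂)^(1/(γ−1)) = 0.04364 m³.
T constant ⇒ Boyle's law P V = const: T₃ = T₂; V₃ = V₂·(P₂/P₃) = 0.06554 m³.

V₃ ≈ 0.0655 m³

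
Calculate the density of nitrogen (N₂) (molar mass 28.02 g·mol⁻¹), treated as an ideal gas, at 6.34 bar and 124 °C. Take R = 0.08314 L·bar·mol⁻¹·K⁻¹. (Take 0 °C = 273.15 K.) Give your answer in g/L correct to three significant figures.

ρ ≈ 5.38 g/L

ρ = PM/(RT) = (6.34 × 28.02) / (0.08314 × 397.1)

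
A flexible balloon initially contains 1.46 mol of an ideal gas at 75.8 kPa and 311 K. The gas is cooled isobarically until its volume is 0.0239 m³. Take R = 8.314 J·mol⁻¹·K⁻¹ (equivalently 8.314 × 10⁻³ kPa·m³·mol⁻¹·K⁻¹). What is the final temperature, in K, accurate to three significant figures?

From PV = nRT: V₁ = nRT₁/P₁ = 0.04980 m³.
Isobaric, so V/T is constant: P₂ = P₁; T₂ = T₁·(V₂/V₁) = 149.2 K.

T₂ ≈ 149 K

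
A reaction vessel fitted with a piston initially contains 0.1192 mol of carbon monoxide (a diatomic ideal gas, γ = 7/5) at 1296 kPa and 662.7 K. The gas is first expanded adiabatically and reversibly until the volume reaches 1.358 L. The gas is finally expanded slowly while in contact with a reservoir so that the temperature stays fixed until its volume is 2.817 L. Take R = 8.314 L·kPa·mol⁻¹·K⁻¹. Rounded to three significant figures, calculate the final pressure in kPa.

P₃ ≈ 157 kPa

From PV = nRT: V₁ = nRT₁/P₁ = 0.5068 L.
Adiabatic (γ = 7/5), T V^(γ−1) and P V^γ constant: T₂ = T₁·(V₁/V₂)^(γ−1) = 446.8 K; P₂ = P₁·(V₁/V₂)^γ = 326.0 kPa.
Isothermal, so P V is constant: T₃ = T₂; P₃ = P₂·(V₂/V₃) = 157.2 kPa.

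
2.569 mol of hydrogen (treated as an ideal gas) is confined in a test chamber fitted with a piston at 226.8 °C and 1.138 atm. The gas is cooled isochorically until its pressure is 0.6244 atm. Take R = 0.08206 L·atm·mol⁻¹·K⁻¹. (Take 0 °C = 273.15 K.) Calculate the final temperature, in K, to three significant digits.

Convert: T₁ = 499.9 K.
From PV = nRT: V₁ = nRT₁/P₁ = 92.61 L.
Isochoric, so P/T is constant: V₂ = V₁; T₂ = T₁·(P₂/P₁) = 274.3 K.

T₂ ≈ 274 K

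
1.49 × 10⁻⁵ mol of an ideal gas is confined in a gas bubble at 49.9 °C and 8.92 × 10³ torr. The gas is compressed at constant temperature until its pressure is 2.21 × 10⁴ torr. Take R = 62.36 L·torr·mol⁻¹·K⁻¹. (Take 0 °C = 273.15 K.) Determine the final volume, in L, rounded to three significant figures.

V₂ ≈ 1.36e-05 L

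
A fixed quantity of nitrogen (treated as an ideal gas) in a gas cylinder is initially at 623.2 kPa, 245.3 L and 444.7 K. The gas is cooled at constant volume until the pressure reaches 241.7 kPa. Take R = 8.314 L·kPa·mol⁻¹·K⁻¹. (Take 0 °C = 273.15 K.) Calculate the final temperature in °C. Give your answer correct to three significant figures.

T₂ ≈ -101 °C

V constant ⇒ P ∝ T: V₂ = V₁; T₂ = T₁·(P₂/P₁) = 172.5 K.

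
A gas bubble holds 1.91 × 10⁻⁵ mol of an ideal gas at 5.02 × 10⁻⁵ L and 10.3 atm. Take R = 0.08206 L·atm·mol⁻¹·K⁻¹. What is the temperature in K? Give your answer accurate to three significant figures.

T ≈ 330 K

PV = nRT ⇒ T = PV/(nR) = (10.3 × 5.02e-05) / (1.91e-05 × 0.08206)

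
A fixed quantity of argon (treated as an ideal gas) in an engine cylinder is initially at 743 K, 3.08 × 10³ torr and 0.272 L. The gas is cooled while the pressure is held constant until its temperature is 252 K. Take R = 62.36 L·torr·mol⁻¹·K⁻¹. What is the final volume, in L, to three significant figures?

V₂ ≈ 0.0923 L

P constant ⇒ V ∝ T: P₂ = P₁; V₂ = V₁·(T₂/T₁) = 0.09225 L.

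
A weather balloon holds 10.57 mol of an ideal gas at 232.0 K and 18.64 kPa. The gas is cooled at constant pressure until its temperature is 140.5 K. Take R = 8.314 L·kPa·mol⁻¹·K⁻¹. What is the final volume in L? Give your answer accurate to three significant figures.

From PV = nRT: V₁ = nRT₁/P₁ = 1094 L.
Isobaric, so V/T is constant: P₂ = P₁; V₂ = V₁·(T₂/T₁) = 662.4 L.

V₂ ≈ 662 L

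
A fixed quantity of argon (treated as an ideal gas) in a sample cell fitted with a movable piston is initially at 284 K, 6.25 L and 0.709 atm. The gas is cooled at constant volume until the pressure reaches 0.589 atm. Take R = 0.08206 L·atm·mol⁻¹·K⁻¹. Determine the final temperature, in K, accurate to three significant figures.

V constant ⇒ P ∝ T: V₂ = V₁; T₂ = T₁·(P₂/P₁) = 235.9 K.

T₂ ≈ 236 K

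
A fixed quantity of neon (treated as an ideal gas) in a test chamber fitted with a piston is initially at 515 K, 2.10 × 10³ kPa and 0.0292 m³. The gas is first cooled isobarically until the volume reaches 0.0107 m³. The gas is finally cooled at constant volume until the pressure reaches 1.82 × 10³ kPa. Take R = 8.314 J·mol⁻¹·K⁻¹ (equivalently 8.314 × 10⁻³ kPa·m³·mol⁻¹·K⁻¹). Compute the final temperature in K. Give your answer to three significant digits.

Isobaric, so V/T is constant: P₂ = P₁; T₂ = T₁·(V₂/V₁) = 188.7 K.
V constant ⇒ P ∝ T: V₃ = V₂; T₃ = T₂·(P₃/P₂) = 163.6 K.

T₃ ≈ 164 K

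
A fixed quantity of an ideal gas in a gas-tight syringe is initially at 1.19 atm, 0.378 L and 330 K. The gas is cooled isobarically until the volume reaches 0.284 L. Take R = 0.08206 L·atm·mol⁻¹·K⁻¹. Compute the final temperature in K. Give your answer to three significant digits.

T₂ ≈ 248 K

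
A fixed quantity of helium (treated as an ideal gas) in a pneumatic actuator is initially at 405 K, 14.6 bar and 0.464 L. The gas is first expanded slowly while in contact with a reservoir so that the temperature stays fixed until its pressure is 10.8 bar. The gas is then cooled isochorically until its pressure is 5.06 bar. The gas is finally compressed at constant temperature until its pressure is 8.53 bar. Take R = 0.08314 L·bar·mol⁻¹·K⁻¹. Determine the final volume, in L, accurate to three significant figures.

Isothermal, so P V is constant: T₂ = T₁; V₂ = V₁·(P₁/P₂) = 0.6273 L.
Isochoric, so P/T is constant: V₃ = V₂; T₃ = T₂·(P₃/P₂) = 189.7 K.
Isothermal, so P V is constant: T₄ = T₃; V₄ = V₃·(P₃/P₄) = 0.3721 L.

V₄ ≈ 0.372 L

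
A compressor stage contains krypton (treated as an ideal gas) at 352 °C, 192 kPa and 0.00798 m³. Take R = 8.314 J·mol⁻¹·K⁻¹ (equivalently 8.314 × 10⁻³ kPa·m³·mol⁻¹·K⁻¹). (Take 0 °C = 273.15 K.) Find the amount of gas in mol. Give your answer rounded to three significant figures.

Convert: T = 625.15 K.
PV = nRT ⇒ n = PV/(RT) = (192 × 0.00798) / (8.314 × 10⁻³ × 625.15)

n ≈ 0.295 mol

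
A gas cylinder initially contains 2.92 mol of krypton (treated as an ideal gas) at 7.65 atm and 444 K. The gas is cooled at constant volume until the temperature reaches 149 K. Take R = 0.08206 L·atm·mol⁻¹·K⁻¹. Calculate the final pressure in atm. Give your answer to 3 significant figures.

From PV = nRT: V₁ = nRT₁/P₁ = 13.91 L.
V constant ⇒ P ∝ T: V₂ = V₁; P₂ = P₁·(T₂/T₁) = 2.567 atm.

P₂ ≈ 2.57 atm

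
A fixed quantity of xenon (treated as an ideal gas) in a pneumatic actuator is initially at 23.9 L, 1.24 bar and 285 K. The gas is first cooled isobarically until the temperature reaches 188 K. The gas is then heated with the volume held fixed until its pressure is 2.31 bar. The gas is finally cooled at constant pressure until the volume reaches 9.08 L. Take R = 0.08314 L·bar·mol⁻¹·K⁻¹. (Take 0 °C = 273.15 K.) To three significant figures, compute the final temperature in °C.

T₄ ≈ -71.4 °C

P constant ⇒ V ∝ T: P₂ = P₁; V₂ = V₁·(T₂/T₁) = 15.77 L.
Isochoric, so P/T is constant: V₃ = V₂; T₃ = T₂·(P₃/P₂) = 350.2 K.
Isobaric, so V/T is constant: P₄ = P₃; T₄ = T₃·(V₄/V₃) = 201.7 K.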